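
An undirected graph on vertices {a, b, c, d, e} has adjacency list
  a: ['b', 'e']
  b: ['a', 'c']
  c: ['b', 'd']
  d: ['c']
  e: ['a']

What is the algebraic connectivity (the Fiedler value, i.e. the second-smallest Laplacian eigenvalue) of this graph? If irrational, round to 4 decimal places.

0.3820

With the vertex order [a, b, c, d, e], the degrees are [2, 2, 2, 1, 1], giving D = diag(2, 2, 2, 1, 1) and L = D - A. The sorted Laplacian eigenvalues are [0, 0.3820, 1.3820, 2.6180, 3.6180]; the algebraic connectivity is the second entry, 0.3820. By the matrix-tree theorem the graph has (1/5) * product of the nonzero eigenvalues = 1 spanning tree. The eigenvalues sum to 8, which equals trace(L) = 2|E|.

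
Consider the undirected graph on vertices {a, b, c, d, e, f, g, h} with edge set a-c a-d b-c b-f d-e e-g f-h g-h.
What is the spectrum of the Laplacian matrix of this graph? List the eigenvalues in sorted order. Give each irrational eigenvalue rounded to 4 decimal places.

Each diagonal entry of L is the vertex degree and each off-diagonal entry is -1 where an edge is present, 0 otherwise; in the order [a, b, c, d, e, f, g, h] the diagonal is [2, 2, 2, 2, 2, 2, 2, 2]. L is symmetric positive semidefinite, so every eigenvalue is real and nonnegative. The single zero eigenvalue shows the graph is connected. By the matrix-tree theorem the graph has (1/8) * product of the nonzero eigenvalues = 8 spanning trees.

[0, 0.5858, 0.5858, 2, 2, 3.4142, 3.4142, 4]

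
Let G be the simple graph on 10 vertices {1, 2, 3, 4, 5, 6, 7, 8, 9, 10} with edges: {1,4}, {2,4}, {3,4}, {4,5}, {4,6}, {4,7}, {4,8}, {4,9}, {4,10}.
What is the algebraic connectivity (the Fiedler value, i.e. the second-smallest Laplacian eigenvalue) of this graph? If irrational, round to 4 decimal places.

1

With the vertex order [1, 2, 3, 4, 5, 6, 7, 8, 9, 10], the degrees are [1, 1, 1, 9, 1, 1, 1, 1, 1, 1], giving D = diag(1, 1, 1, 9, 1, 1, 1, 1, 1, 1) and L = D - A. The smallest Laplacian eigenvalue is always 0. The next one, lambda_2 = 1, measures how hard the graph is to disconnect: larger values mean better connectivity. By the matrix-tree theorem the graph has (1/10) * product of the nonzero eigenvalues = 1 spanning tree.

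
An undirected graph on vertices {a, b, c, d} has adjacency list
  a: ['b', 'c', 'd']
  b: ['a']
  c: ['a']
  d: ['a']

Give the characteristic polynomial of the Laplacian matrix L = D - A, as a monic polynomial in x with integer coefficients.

x^4 - 6x^3 + 9x^2 - 4x

With the vertex order [a, b, c, d], the degrees are [3, 1, 1, 1], giving D = diag(3, 1, 1, 1) and L = D - A. The eigenvalues of L are [0, 1, 1, 4]; the characteristic polynomial is the product of (x - lambda_i), which multiplies out to x^4 - 6x^3 + 9x^2 - 4x. The coefficient of x^3 equals -trace(L) = -6, matching the sum of degrees. There is one zero in the spectrum, matching the 1 component.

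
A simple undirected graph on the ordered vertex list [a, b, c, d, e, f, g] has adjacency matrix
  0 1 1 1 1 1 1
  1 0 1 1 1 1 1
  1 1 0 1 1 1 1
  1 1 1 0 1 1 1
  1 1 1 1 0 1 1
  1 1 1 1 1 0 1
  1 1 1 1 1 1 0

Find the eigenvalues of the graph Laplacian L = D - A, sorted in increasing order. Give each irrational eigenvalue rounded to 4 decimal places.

Reading degrees in the order [a, b, c, d, e, f, g] gives [6, 6, 6, 6, 6, 6, 6]; set D = diag(6, 6, 6, 6, 6, 6, 6) and form L = D - A. L is symmetric positive semidefinite, so every eigenvalue is real and nonnegative. The single zero eigenvalue shows the graph is connected. By the matrix-tree theorem the graph has (1/7) * product of the nonzero eigenvalues = 16807 spanning trees. The largest eigenvalue, 7, is at most the vertex count 7.

[0, 7, 7, 7, 7, 7, 7]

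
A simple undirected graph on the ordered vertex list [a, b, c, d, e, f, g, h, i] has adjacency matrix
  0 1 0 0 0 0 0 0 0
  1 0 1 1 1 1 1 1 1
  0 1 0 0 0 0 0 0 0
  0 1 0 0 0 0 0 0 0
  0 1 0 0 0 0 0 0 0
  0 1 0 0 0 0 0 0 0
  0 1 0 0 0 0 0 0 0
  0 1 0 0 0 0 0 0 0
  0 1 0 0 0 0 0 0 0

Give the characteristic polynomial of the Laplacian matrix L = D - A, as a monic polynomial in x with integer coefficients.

With the vertex order [a, b, c, d, e, f, g, h, i], the degrees are [1, 8, 1, 1, 1, 1, 1, 1, 1], giving D = diag(1, 8, 1, 1, 1, 1, 1, 1, 1) and L = D - A. Computing det(xI - L) by cofactor expansion (or equivalently via sum-over-permutations) gives x^9 - 16x^8 + 84x^7 - 224x^6 + 350x^5 - 336x^4 + 196x^3 - 64x^2 + 9x. Since p(0) = det(-L) = 0, x divides p(x).

x^9 - 16x^8 + 84x^7 - 224x^6 + 350x^5 - 336x^4 + 196x^3 - 64x^2 + 9x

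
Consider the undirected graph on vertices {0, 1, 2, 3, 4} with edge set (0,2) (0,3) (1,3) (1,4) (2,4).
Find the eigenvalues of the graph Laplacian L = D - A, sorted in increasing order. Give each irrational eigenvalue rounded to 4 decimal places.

Each diagonal entry of L is the vertex degree and each off-diagonal entry is -1 where an edge is present, 0 otherwise; in the order [0, 1, 2, 3, 4] the diagonal is [2, 2, 2, 2, 2]. The multiplicity of 0 as a Laplacian eigenvalue equals the number of connected components. By the matrix-tree theorem the graph has (1/5) * product of the nonzero eigenvalues = 5 spanning trees. The eigenvalues sum to 10, which equals trace(L) = 2|E|.

[0, 1.3820, 1.3820, 3.6180, 3.6180]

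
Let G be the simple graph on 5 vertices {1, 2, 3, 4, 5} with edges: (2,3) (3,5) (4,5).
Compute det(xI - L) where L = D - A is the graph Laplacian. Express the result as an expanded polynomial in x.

x^5 - 6x^4 + 10x^3 - 4x^2

With the vertex order [1, 2, 3, 4, 5], the degrees are [0, 1, 2, 1, 2], giving D = diag(0, 1, 2, 1, 2) and L = D - A. L has integer entries, so p(x) = det(xI - L) has integer coefficients. Expanding the determinant yields x^5 - 6x^4 + 10x^3 - 4x^2. Since p(0) = det(-L) = 0, x divides p(x). There are 2 zeros in the spectrum, matching the 2 components. The largest eigenvalue, 3.4142, is at most the vertex count 5.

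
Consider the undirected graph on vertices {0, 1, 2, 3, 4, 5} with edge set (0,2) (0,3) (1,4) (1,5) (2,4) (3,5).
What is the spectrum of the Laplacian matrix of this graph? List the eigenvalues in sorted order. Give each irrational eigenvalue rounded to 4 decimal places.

[0, 1, 1, 3, 3, 4]

Each diagonal entry of L is the vertex degree and each off-diagonal entry is -1 where an edge is present, 0 otherwise; in the order [0, 1, 2, 3, 4, 5] the diagonal is [2, 2, 2, 2, 2, 2]. L is symmetric positive semidefinite, so every eigenvalue is real and nonnegative. The single zero eigenvalue shows the graph is connected. The eigenvalues sum to 12, which equals trace(L) = 2|E|. By the matrix-tree theorem the graph has (1/6) * product of the nonzero eigenvalues = 6 spanning trees.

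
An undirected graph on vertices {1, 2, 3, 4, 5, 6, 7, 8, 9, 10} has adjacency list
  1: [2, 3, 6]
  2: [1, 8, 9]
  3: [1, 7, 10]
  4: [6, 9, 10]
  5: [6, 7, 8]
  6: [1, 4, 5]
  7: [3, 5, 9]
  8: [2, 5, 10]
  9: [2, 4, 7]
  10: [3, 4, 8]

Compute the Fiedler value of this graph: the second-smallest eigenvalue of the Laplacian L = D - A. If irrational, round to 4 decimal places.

2

Each diagonal entry of L is the vertex degree and each off-diagonal entry is -1 where an edge is present, 0 otherwise; in the order [1, 2, 3, 4, 5, 6, 7, 8, 9, 10] the diagonal is [3, 3, 3, 3, 3, 3, 3, 3, 3, 3]. The smallest Laplacian eigenvalue is always 0. The next one, lambda_2 = 2, measures how hard the graph is to disconnect: larger values mean better connectivity. There is one zero in the spectrum, matching the 1 component.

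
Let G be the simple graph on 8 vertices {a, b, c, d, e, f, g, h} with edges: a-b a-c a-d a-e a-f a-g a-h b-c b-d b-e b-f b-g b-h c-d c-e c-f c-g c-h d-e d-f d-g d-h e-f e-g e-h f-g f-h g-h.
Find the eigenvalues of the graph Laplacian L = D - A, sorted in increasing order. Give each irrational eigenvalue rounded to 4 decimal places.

With the vertex order [a, b, c, d, e, f, g, h], the degrees are [7, 7, 7, 7, 7, 7, 7, 7], giving D = diag(7, 7, 7, 7, 7, 7, 7, 7) and L = D - A. The multiplicity of 0 as a Laplacian eigenvalue equals the number of connected components. The single zero eigenvalue shows the graph is connected. The eigenvalues sum to 56, which equals trace(L) = 2|E|. By the matrix-tree theorem the graph has (1/8) * product of the nonzero eigenvalues = 262144 spanning trees.

[0, 8, 8, 8, 8, 8, 8, 8]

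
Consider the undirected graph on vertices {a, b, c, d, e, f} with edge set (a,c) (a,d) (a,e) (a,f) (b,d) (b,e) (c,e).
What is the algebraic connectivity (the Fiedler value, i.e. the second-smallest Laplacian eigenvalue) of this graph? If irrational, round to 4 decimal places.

With the vertex order [a, b, c, d, e, f], the degrees are [4, 2, 2, 2, 3, 1], giving D = diag(4, 2, 2, 2, 3, 1) and L = D - A. Computing the eigenvalues of L and sorting gives [0, 0.8817, 1.4506, 2.5341, 3.8647, 5.2688]. The Fiedler value lambda_2 = 0.8817 is strictly positive, so the graph is connected. There is one zero in the spectrum, matching the 1 component. The largest eigenvalue, 5.2688, is at most the vertex count 6.

0.8817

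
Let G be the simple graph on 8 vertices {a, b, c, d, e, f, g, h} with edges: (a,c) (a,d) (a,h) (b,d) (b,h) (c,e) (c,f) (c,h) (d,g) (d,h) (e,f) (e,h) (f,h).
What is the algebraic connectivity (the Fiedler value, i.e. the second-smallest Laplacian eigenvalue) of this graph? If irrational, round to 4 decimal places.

0.7495

With the vertex order [a, b, c, d, e, f, g, h], the degrees are [3, 2, 4, 4, 3, 3, 1, 6], giving D = diag(3, 2, 4, 4, 3, 3, 1, 6) and L = D - A. The smallest Laplacian eigenvalue is always 0. The next one, lambda_2 = 0.7495, measures how hard the graph is to disconnect: larger values mean better connectivity. The largest eigenvalue, 7.0407, is at most the vertex count 8.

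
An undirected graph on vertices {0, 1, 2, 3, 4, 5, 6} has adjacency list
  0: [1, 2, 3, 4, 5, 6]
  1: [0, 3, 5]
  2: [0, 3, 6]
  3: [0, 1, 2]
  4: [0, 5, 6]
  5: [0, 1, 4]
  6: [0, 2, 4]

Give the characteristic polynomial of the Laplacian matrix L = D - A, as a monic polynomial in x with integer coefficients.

x^7 - 24x^6 + 231x^5 - 1140x^4 + 3036x^3 - 4128x^2 + 2240x

With the vertex order [0, 1, 2, 3, 4, 5, 6], the degrees are [6, 3, 3, 3, 3, 3, 3], giving D = diag(6, 3, 3, 3, 3, 3, 3) and L = D - A. L has integer entries, so p(x) = det(xI - L) has integer coefficients. Expanding the determinant yields x^7 - 24x^6 + 231x^5 - 1140x^4 + 3036x^3 - 4128x^2 + 2240x. Since p(0) = det(-L) = 0, x divides p(x). The largest eigenvalue, 7, is at most the vertex count 7. By the matrix-tree theorem the graph has (1/7) * product of the nonzero eigenvalues = 320 spanning trees.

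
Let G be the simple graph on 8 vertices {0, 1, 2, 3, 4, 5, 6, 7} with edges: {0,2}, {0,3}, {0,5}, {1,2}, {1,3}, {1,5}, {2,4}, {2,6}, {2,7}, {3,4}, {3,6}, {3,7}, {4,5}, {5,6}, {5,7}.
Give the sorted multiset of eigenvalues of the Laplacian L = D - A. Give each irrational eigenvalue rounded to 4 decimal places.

Reading degrees in the order [0, 1, 2, 3, 4, 5, 6, 7] gives [3, 3, 5, 5, 3, 5, 3, 3]; set D = diag(3, 3, 5, 5, 3, 5, 3, 3) and form L = D - A. L is symmetric positive semidefinite, so every eigenvalue is real and nonnegative. The single zero eigenvalue shows the graph is connected. By the matrix-tree theorem the graph has (1/8) * product of the nonzero eigenvalues = 2025 spanning trees.

[0, 3, 3, 3, 3, 5, 5, 8]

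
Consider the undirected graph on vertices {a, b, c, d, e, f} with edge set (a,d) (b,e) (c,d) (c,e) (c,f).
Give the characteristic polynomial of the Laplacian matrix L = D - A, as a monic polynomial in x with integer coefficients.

x^6 - 10x^5 + 35x^4 - 52x^3 + 31x^2 - 6x

Reading degrees in the order [a, b, c, d, e, f] gives [1, 1, 3, 2, 2, 1]; set D = diag(1, 1, 3, 2, 2, 1) and form L = D - A. Computing det(xI - L) by cofactor expansion (or equivalently via sum-over-permutations) gives x^6 - 10x^5 + 35x^4 - 52x^3 + 31x^2 - 6x. The constant term is 0 because L is singular (the all-ones vector lies in its kernel). The largest eigenvalue, 4.3028, is at most the vertex count 6. There is one zero in the spectrum, matching the 1 component.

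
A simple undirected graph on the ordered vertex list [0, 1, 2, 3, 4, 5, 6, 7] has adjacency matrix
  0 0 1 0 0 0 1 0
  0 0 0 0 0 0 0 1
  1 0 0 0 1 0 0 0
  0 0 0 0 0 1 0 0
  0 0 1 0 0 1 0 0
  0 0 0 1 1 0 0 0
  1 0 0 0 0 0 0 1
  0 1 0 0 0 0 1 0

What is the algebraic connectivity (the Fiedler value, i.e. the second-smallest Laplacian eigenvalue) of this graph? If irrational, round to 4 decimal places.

0.1522

Reading degrees in the order [0, 1, 2, 3, 4, 5, 6, 7] gives [2, 1, 2, 1, 2, 2, 2, 2]; set D = diag(2, 1, 2, 1, 2, 2, 2, 2) and form L = D - A. Computing the eigenvalues of L and sorting gives [0, 0.1522, 0.5858, 1.2346, 2, 2.7654, 3.4142, 3.8478]. The Fiedler value lambda_2 = 0.1522 is strictly positive, so the graph is connected. There is one zero in the spectrum, matching the 1 component.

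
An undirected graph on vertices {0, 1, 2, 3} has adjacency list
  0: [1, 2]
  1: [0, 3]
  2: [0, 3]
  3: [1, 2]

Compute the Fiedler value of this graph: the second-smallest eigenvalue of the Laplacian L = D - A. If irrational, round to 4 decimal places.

2

Reading degrees in the order [0, 1, 2, 3] gives [2, 2, 2, 2]; set D = diag(2, 2, 2, 2) and form L = D - A. The sorted Laplacian eigenvalues are [0, 2, 2, 4]; the algebraic connectivity is the second entry, 2. The largest eigenvalue, 4, is at most the vertex count 4.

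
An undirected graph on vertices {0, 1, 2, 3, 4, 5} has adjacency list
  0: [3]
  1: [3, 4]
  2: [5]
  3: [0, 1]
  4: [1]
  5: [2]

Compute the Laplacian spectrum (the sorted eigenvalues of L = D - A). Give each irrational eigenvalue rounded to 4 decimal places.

With the vertex order [0, 1, 2, 3, 4, 5], the degrees are [1, 2, 1, 2, 1, 1], giving D = diag(1, 2, 1, 2, 1, 1) and L = D - A. L is symmetric positive semidefinite, so every eigenvalue is real and nonnegative. The 2 zero eigenvalues correspond to the 2 connected components. There are 2 zeros in the spectrum, matching the 2 components.

[0, 0, 0.5858, 2, 2, 3.4142]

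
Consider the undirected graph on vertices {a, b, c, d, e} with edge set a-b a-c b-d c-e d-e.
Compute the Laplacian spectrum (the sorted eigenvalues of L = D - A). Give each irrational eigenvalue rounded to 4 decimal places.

[0, 1.3820, 1.3820, 3.6180, 3.6180]

Reading degrees in the order [a, b, c, d, e] gives [2, 2, 2, 2, 2]; set D = diag(2, 2, 2, 2, 2) and form L = D - A. L is symmetric positive semidefinite, so every eigenvalue is real and nonnegative. The single zero eigenvalue shows the graph is connected. There is one zero in the spectrum, matching the 1 component. The eigenvalues sum to 10, which equals trace(L) = 2|E|.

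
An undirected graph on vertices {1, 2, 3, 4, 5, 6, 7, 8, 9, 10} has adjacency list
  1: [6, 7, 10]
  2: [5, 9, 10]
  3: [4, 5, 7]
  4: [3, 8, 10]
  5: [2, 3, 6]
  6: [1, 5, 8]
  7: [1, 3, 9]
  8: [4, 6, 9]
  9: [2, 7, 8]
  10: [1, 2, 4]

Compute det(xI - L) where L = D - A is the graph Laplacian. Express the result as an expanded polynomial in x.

Each diagonal entry of L is the vertex degree and each off-diagonal entry is -1 where an edge is present, 0 otherwise; in the order [1, 2, 3, 4, 5, 6, 7, 8, 9, 10] the diagonal is [3, 3, 3, 3, 3, 3, 3, 3, 3, 3]. The eigenvalues of L are [0, 2, 2, 2, 2, 2, 5, 5, 5, 5]; the characteristic polynomial is the product of (x - lambda_i), which multiplies out to x^10 - 30x^9 + 390x^8 - 2880x^7 + 13305x^6 - 39882x^5 + 77640x^4 - 94800x^3 + 66000x^2 - 20000x. The coefficient of x^9 equals -trace(L) = -30, matching the sum of degrees. The eigenvalues sum to 30, which equals trace(L) = 2|E|. There is one zero in the spectrum, matching the 1 component.

x^10 - 30x^9 + 390x^8 - 2880x^7 + 13305x^6 - 39882x^5 + 77640x^4 - 94800x^3 + 66000x^2 - 20000x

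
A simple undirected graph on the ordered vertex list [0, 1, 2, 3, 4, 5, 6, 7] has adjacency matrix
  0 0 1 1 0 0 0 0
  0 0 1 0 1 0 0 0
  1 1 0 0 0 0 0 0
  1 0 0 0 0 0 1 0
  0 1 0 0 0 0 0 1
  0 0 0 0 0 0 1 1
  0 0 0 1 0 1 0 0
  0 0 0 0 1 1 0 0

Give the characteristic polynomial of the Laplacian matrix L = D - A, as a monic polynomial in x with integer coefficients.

Reading degrees in the order [0, 1, 2, 3, 4, 5, 6, 7] gives [2, 2, 2, 2, 2, 2, 2, 2]; set D = diag(2, 2, 2, 2, 2, 2, 2, 2) and form L = D - A. Computing det(xI - L) by cofactor expansion (or equivalently via sum-over-permutations) gives x^8 - 16x^7 + 104x^6 - 352x^5 + 660x^4 - 672x^3 + 336x^2 - 64x. The constant term is 0 because L is singular (the all-ones vector lies in its kernel). The largest eigenvalue, 4, is at most the vertex count 8.

x^8 - 16x^7 + 104x^6 - 352x^5 + 660x^4 - 672x^3 + 336x^2 - 64x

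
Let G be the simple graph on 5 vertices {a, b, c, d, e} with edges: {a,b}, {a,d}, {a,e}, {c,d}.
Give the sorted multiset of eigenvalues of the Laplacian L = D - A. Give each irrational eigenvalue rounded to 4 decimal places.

[0, 0.5188, 1, 2.3111, 4.1701]

Each diagonal entry of L is the vertex degree and each off-diagonal entry is -1 where an edge is present, 0 otherwise; in the order [a, b, c, d, e] the diagonal is [3, 1, 1, 2, 1]. The multiplicity of 0 as a Laplacian eigenvalue equals the number of connected components. The single zero eigenvalue shows the graph is connected.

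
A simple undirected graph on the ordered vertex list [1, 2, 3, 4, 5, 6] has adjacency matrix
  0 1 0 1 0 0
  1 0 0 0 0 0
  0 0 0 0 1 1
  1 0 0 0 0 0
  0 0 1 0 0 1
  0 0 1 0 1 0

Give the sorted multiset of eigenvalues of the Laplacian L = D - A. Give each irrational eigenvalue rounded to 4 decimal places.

[0, 0, 1, 3, 3, 3]

With the vertex order [1, 2, 3, 4, 5, 6], the degrees are [2, 1, 2, 1, 2, 2], giving D = diag(2, 1, 2, 1, 2, 2) and L = D - A. L is symmetric positive semidefinite, so every eigenvalue is real and nonnegative. The 2 zero eigenvalues correspond to the 2 connected components. There are 2 zeros in the spectrum, matching the 2 components.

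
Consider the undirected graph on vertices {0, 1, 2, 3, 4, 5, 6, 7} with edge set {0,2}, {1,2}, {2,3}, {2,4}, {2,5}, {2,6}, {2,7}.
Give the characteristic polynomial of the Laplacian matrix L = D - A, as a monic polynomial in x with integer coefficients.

x^8 - 14x^7 + 63x^6 - 140x^5 + 175x^4 - 126x^3 + 49x^2 - 8x

With the vertex order [0, 1, 2, 3, 4, 5, 6, 7], the degrees are [1, 1, 7, 1, 1, 1, 1, 1], giving D = diag(1, 1, 7, 1, 1, 1, 1, 1) and L = D - A. Computing det(xI - L) by cofactor expansion (or equivalently via sum-over-permutations) gives x^8 - 14x^7 + 63x^6 - 140x^5 + 175x^4 - 126x^3 + 49x^2 - 8x. The coefficient of x^7 equals -trace(L) = -14, matching the sum of degrees.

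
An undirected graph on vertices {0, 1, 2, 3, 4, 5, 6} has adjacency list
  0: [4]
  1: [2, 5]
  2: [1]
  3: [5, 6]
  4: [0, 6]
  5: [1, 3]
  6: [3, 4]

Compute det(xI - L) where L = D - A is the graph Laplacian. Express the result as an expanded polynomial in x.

Each diagonal entry of L is the vertex degree and each off-diagonal entry is -1 where an edge is present, 0 otherwise; in the order [0, 1, 2, 3, 4, 5, 6] the diagonal is [1, 2, 1, 2, 2, 2, 2]. Computing det(xI - L) by cofactor expansion (or equivalently via sum-over-permutations) gives x^7 - 12x^6 + 55x^5 - 120x^4 + 126x^3 - 56x^2 + 7x. The constant term is 0 because L is singular (the all-ones vector lies in its kernel). By the matrix-tree theorem the graph has (1/7) * product of the nonzero eigenvalues = 1 spanning tree.

x^7 - 12x^6 + 55x^5 - 120x^4 + 126x^3 - 56x^2 + 7x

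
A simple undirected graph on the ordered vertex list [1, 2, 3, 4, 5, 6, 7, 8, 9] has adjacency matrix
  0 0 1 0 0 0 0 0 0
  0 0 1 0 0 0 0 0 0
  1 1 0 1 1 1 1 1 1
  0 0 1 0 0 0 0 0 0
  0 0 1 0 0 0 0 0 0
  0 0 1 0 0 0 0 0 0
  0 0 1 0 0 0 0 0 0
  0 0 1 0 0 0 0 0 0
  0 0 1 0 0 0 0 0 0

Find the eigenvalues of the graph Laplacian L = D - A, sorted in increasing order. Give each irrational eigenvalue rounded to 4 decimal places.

With the vertex order [1, 2, 3, 4, 5, 6, 7, 8, 9], the degrees are [1, 1, 8, 1, 1, 1, 1, 1, 1], giving D = diag(1, 1, 8, 1, 1, 1, 1, 1, 1) and L = D - A. Diagonalising L (or applying a numerical eigensolver to the 9x9 matrix) gives the spectrum above. By the matrix-tree theorem the graph has (1/9) * product of the nonzero eigenvalues = 1 spanning tree.

[0, 1, 1, 1, 1, 1, 1, 1, 9]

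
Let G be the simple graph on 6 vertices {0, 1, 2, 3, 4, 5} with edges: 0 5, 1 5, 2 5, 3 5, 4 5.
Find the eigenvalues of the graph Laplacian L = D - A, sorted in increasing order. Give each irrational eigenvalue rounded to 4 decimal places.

[0, 1, 1, 1, 1, 6]

Reading degrees in the order [0, 1, 2, 3, 4, 5] gives [1, 1, 1, 1, 1, 5]; set D = diag(1, 1, 1, 1, 1, 5) and form L = D - A. The multiplicity of 0 as a Laplacian eigenvalue equals the number of connected components. The single zero eigenvalue shows the graph is connected. There is one zero in the spectrum, matching the 1 component.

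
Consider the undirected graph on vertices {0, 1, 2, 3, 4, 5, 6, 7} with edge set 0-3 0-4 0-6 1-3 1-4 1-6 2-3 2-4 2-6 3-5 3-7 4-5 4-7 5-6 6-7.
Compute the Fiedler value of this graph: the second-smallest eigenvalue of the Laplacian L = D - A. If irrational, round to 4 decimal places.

3

Reading degrees in the order [0, 1, 2, 3, 4, 5, 6, 7] gives [3, 3, 3, 5, 5, 3, 5, 3]; set D = diag(3, 3, 3, 5, 5, 3, 5, 3) and form L = D - A. The smallest Laplacian eigenvalue is always 0. The next one, lambda_2 = 3, measures how hard the graph is to disconnect: larger values mean better connectivity. There is one zero in the spectrum, matching the 1 component. The eigenvalues sum to 30, which equals trace(L) = 2|E|.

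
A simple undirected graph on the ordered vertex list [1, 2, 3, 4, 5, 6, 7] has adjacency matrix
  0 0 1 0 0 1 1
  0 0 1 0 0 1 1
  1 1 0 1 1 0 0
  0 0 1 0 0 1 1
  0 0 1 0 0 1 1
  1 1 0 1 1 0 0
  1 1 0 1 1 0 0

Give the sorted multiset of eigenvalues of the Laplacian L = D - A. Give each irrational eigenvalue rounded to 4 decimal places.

[0, 3, 3, 3, 4, 4, 7]

Each diagonal entry of L is the vertex degree and each off-diagonal entry is -1 where an edge is present, 0 otherwise; in the order [1, 2, 3, 4, 5, 6, 7] the diagonal is [3, 3, 4, 3, 3, 4, 4]. Diagonalising L (or applying a numerical eigensolver to the 7x7 matrix) gives the spectrum above.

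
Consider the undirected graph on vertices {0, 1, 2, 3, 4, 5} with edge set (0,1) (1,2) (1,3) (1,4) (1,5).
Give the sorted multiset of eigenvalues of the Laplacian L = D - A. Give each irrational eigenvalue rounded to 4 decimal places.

Reading degrees in the order [0, 1, 2, 3, 4, 5] gives [1, 5, 1, 1, 1, 1]; set D = diag(1, 5, 1, 1, 1, 1) and form L = D - A. The multiplicity of 0 as a Laplacian eigenvalue equals the number of connected components. The single zero eigenvalue shows the graph is connected. There is one zero in the spectrum, matching the 1 component.

[0, 1, 1, 1, 1, 6]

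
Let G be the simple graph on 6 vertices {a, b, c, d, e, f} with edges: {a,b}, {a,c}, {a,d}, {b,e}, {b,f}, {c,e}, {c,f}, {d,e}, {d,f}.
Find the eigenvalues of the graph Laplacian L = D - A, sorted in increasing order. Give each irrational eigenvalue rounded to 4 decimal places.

Each diagonal entry of L is the vertex degree and each off-diagonal entry is -1 where an edge is present, 0 otherwise; in the order [a, b, c, d, e, f] the diagonal is [3, 3, 3, 3, 3, 3]. Since every row of L sums to 0, the all-ones vector is in the kernel and 0 is an eigenvalue. The single zero eigenvalue shows the graph is connected. The eigenvalues sum to 18, which equals trace(L) = 2|E|.

[0, 3, 3, 3, 3, 6]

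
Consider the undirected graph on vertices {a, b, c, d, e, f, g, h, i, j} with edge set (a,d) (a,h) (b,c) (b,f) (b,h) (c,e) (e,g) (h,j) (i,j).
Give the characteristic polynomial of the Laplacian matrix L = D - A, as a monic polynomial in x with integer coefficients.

x^10 - 18x^9 + 134x^8 - 536x^7 + 1252x^6 - 1738x^5 + 1399x^4 - 612x^3 + 130x^2 - 10x

Each diagonal entry of L is the vertex degree and each off-diagonal entry is -1 where an edge is present, 0 otherwise; in the order [a, b, c, d, e, f, g, h, i, j] the diagonal is [2, 3, 2, 1, 2, 1, 1, 3, 1, 2]. L has integer entries, so p(x) = det(xI - L) has integer coefficients. Expanding the determinant yields x^10 - 18x^9 + 134x^8 - 536x^7 + 1252x^6 - 1738x^5 + 1399x^4 - 612x^3 + 130x^2 - 10x. The constant term is 0 because L is singular (the all-ones vector lies in its kernel). By the matrix-tree theorem the graph has (1/10) * product of the nonzero eigenvalues = 1 spanning tree. The largest eigenvalue, 4.7505, is at most the vertex count 10.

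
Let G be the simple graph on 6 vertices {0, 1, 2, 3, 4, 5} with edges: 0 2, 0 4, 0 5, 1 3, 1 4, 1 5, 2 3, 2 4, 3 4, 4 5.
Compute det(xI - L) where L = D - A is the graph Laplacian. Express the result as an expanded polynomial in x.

x^6 - 20x^5 + 155x^4 - 580x^3 + 1045x^2 - 726x

With the vertex order [0, 1, 2, 3, 4, 5], the degrees are [3, 3, 3, 3, 5, 3], giving D = diag(3, 3, 3, 3, 5, 3) and L = D - A. L has integer entries, so p(x) = det(xI - L) has integer coefficients. Expanding the determinant yields x^6 - 20x^5 + 155x^4 - 580x^3 + 1045x^2 - 726x. The constant term is 0 because L is singular (the all-ones vector lies in its kernel).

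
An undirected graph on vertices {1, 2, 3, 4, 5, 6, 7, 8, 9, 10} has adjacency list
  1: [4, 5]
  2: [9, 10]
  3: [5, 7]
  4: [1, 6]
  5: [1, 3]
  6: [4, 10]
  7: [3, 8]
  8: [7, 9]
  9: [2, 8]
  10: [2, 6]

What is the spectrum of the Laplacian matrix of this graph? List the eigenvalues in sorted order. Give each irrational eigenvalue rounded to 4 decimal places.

[0, 0.3820, 0.3820, 1.3820, 1.3820, 2.6180, 2.6180, 3.6180, 3.6180, 4]

Each diagonal entry of L is the vertex degree and each off-diagonal entry is -1 where an edge is present, 0 otherwise; in the order [1, 2, 3, 4, 5, 6, 7, 8, 9, 10] the diagonal is [2, 2, 2, 2, 2, 2, 2, 2, 2, 2]. Diagonalising L (or applying a numerical eigensolver to the 10x10 matrix) gives the spectrum above. The single zero eigenvalue shows the graph is connected. By the matrix-tree theorem the graph has (1/10) * product of the nonzero eigenvalues = 10 spanning trees.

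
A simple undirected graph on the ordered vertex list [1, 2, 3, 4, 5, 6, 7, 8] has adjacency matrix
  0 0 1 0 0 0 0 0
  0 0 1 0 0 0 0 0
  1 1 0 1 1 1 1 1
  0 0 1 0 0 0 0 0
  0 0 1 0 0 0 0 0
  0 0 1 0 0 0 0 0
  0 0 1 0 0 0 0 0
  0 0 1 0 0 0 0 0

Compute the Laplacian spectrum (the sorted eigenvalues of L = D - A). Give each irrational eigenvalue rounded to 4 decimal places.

[0, 1, 1, 1, 1, 1, 1, 8]

With the vertex order [1, 2, 3, 4, 5, 6, 7, 8], the degrees are [1, 1, 7, 1, 1, 1, 1, 1], giving D = diag(1, 1, 7, 1, 1, 1, 1, 1) and L = D - A. Diagonalising L (or applying a numerical eigensolver to the 8x8 matrix) gives the spectrum above. The largest eigenvalue, 8, is at most the vertex count 8. The eigenvalues sum to 14, which equals trace(L) = 2|E|.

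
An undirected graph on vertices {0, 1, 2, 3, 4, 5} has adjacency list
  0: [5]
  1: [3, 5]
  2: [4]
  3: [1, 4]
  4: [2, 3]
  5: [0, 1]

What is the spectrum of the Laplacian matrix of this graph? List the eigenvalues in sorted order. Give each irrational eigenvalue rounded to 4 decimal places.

With the vertex order [0, 1, 2, 3, 4, 5], the degrees are [1, 2, 1, 2, 2, 2], giving D = diag(1, 2, 1, 2, 2, 2) and L = D - A. Since every row of L sums to 0, the all-ones vector is in the kernel and 0 is an eigenvalue. The eigenvalues sum to 10, which equals trace(L) = 2|E|.

[0, 0.2679, 1, 2, 3, 3.7321]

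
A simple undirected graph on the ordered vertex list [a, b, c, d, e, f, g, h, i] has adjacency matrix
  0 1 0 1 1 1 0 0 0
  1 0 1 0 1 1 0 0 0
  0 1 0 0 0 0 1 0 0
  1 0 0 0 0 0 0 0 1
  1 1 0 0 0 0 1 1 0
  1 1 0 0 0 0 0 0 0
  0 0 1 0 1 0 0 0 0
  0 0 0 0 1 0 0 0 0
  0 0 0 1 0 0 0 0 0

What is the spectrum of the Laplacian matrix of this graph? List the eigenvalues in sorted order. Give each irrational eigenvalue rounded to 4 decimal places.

[0, 0.3711, 0.8665, 1.2033, 2.3824, 2.6833, 3.4888, 5.3207, 5.6838]

Each diagonal entry of L is the vertex degree and each off-diagonal entry is -1 where an edge is present, 0 otherwise; in the order [a, b, c, d, e, f, g, h, i] the diagonal is [4, 4, 2, 2, 4, 2, 2, 1, 1]. L is symmetric positive semidefinite, so every eigenvalue is real and nonnegative. The single zero eigenvalue shows the graph is connected. The eigenvalues sum to 22, which equals trace(L) = 2|E|.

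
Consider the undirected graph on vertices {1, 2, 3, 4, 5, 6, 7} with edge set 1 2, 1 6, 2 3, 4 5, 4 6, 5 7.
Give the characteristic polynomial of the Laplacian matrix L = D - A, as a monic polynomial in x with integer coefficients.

x^7 - 12x^6 + 55x^5 - 120x^4 + 126x^3 - 56x^2 + 7x

Each diagonal entry of L is the vertex degree and each off-diagonal entry is -1 where an edge is present, 0 otherwise; in the order [1, 2, 3, 4, 5, 6, 7] the diagonal is [2, 2, 1, 2, 2, 2, 1]. L has integer entries, so p(x) = det(xI - L) has integer coefficients. Expanding the determinant yields x^7 - 12x^6 + 55x^5 - 120x^4 + 126x^3 - 56x^2 + 7x. The constant term is 0 because L is singular (the all-ones vector lies in its kernel).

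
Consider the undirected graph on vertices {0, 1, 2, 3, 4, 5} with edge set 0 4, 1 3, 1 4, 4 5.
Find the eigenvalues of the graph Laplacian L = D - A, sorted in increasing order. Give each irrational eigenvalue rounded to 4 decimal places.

With the vertex order [0, 1, 2, 3, 4, 5], the degrees are [1, 2, 0, 1, 3, 1], giving D = diag(1, 2, 0, 1, 3, 1) and L = D - A. Diagonalising L (or applying a numerical eigensolver to the 6x6 matrix) gives the spectrum above. The 2 zero eigenvalues correspond to the 2 connected components. The largest eigenvalue, 4.1701, is at most the vertex count 6.

[0, 0, 0.5188, 1, 2.3111, 4.1701]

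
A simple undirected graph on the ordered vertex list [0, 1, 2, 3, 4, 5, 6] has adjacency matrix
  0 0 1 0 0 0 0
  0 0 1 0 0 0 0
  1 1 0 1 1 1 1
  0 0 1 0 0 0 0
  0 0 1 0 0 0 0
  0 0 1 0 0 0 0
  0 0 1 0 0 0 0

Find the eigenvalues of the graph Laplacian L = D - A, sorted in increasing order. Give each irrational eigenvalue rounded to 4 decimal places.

Reading degrees in the order [0, 1, 2, 3, 4, 5, 6] gives [1, 1, 6, 1, 1, 1, 1]; set D = diag(1, 1, 6, 1, 1, 1, 1) and form L = D - A. The multiplicity of 0 as a Laplacian eigenvalue equals the number of connected components. The single zero eigenvalue shows the graph is connected.

[0, 1, 1, 1, 1, 1, 7]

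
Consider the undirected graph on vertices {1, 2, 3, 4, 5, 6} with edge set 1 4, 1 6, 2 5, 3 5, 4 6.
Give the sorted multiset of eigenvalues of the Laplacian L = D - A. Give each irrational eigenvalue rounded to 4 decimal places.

Each diagonal entry of L is the vertex degree and each off-diagonal entry is -1 where an edge is present, 0 otherwise; in the order [1, 2, 3, 4, 5, 6] the diagonal is [2, 1, 1, 2, 2, 2]. L is symmetric positive semidefinite, so every eigenvalue is real and nonnegative. The 2 zero eigenvalues correspond to the 2 connected components. There are 2 zeros in the spectrum, matching the 2 components. The largest eigenvalue, 3, is at most the vertex count 6.

[0, 0, 1, 3, 3, 3]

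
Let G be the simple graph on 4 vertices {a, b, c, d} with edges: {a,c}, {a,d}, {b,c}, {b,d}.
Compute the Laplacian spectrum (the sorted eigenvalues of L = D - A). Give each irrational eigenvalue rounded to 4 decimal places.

Reading degrees in the order [a, b, c, d] gives [2, 2, 2, 2]; set D = diag(2, 2, 2, 2) and form L = D - A. L is symmetric positive semidefinite, so every eigenvalue is real and nonnegative. The single zero eigenvalue shows the graph is connected. The largest eigenvalue, 4, is at most the vertex count 4.

[0, 2, 2, 4]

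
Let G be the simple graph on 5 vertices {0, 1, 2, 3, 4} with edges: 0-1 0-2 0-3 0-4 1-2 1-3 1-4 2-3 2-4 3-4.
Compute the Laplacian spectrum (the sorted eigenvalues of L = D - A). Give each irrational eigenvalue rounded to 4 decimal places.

[0, 5, 5, 5, 5]

Reading degrees in the order [0, 1, 2, 3, 4] gives [4, 4, 4, 4, 4]; set D = diag(4, 4, 4, 4, 4) and form L = D - A. Diagonalising L (or applying a numerical eigensolver to the 5x5 matrix) gives the spectrum above. There is one zero in the spectrum, matching the 1 component.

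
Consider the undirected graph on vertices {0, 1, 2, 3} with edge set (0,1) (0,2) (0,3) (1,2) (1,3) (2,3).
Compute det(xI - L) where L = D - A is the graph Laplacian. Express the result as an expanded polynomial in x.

x^4 - 12x^3 + 48x^2 - 64x

With the vertex order [0, 1, 2, 3], the degrees are [3, 3, 3, 3], giving D = diag(3, 3, 3, 3) and L = D - A. The eigenvalues of L are [0, 4, 4, 4]; the characteristic polynomial is the product of (x - lambda_i), which multiplies out to x^4 - 12x^3 + 48x^2 - 64x. The coefficient of x^3 equals -trace(L) = -12, matching the sum of degrees. There is one zero in the spectrum, matching the 1 component.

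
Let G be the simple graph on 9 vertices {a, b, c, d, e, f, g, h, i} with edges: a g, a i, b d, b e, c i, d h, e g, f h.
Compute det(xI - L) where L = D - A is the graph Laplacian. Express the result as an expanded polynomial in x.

x^9 - 16x^8 + 105x^7 - 364x^6 + 715x^5 - 792x^4 + 462x^3 - 120x^2 + 9x

Each diagonal entry of L is the vertex degree and each off-diagonal entry is -1 where an edge is present, 0 otherwise; in the order [a, b, c, d, e, f, g, h, i] the diagonal is [2, 2, 1, 2, 2, 1, 2, 2, 2]. L has integer entries, so p(x) = det(xI - L) has integer coefficients. Expanding the determinant yields x^9 - 16x^8 + 105x^7 - 364x^6 + 715x^5 - 792x^4 + 462x^3 - 120x^2 + 9x. Since p(0) = det(-L) = 0, x divides p(x). The eigenvalues sum to 16, which equals trace(L) = 2|E|.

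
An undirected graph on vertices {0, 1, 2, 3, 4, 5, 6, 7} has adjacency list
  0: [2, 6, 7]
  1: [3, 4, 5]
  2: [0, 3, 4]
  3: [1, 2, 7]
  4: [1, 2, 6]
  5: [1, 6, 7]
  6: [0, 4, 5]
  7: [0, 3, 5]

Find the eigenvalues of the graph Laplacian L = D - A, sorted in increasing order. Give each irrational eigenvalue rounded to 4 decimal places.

Reading degrees in the order [0, 1, 2, 3, 4, 5, 6, 7] gives [3, 3, 3, 3, 3, 3, 3, 3]; set D = diag(3, 3, 3, 3, 3, 3, 3, 3) and form L = D - A. L is symmetric positive semidefinite, so every eigenvalue is real and nonnegative. The eigenvalues sum to 24, which equals trace(L) = 2|E|. The largest eigenvalue, 6, is at most the vertex count 8.

[0, 2, 2, 2, 4, 4, 4, 6]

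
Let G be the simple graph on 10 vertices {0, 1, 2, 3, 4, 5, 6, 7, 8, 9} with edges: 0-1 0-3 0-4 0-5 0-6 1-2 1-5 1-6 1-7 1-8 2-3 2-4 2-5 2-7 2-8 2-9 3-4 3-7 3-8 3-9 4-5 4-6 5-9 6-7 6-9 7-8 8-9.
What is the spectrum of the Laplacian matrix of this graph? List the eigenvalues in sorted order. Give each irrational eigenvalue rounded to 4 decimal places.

[0, 3.3485, 4.2943, 5, 5, 5.7058, 6.3500, 7.5004, 8.2063, 8.5947]

Reading degrees in the order [0, 1, 2, 3, 4, 5, 6, 7, 8, 9] gives [5, 6, 7, 6, 5, 5, 5, 5, 5, 5]; set D = diag(5, 6, 7, 6, 5, 5, 5, 5, 5, 5) and form L = D - A. Since every row of L sums to 0, the all-ones vector is in the kernel and 0 is an eigenvalue. The single zero eigenvalue shows the graph is connected. By the matrix-tree theorem the graph has (1/10) * product of the nonzero eigenvalues = 689030 spanning trees. There is one zero in the spectrum, matching the 1 component.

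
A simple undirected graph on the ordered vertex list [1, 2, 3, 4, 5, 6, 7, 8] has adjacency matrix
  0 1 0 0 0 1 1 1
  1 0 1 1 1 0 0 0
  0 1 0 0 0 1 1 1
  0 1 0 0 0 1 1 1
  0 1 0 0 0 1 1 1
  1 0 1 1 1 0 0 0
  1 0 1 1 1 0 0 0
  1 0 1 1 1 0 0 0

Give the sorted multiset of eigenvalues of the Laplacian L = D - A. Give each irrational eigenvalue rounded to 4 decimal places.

With the vertex order [1, 2, 3, 4, 5, 6, 7, 8], the degrees are [4, 4, 4, 4, 4, 4, 4, 4], giving D = diag(4, 4, 4, 4, 4, 4, 4, 4) and L = D - A. L is symmetric positive semidefinite, so every eigenvalue is real and nonnegative. The single zero eigenvalue shows the graph is connected. There is one zero in the spectrum, matching the 1 component. The eigenvalues sum to 32, which equals trace(L) = 2|E|.

[0, 4, 4, 4, 4, 4, 4, 8]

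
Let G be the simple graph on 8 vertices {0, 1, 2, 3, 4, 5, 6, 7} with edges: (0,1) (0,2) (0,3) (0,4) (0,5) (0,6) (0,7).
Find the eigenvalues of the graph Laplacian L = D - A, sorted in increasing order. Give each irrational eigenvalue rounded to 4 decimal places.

With the vertex order [0, 1, 2, 3, 4, 5, 6, 7], the degrees are [7, 1, 1, 1, 1, 1, 1, 1], giving D = diag(7, 1, 1, 1, 1, 1, 1, 1) and L = D - A. Since every row of L sums to 0, the all-ones vector is in the kernel and 0 is an eigenvalue. The single zero eigenvalue shows the graph is connected. The largest eigenvalue, 8, is at most the vertex count 8. There is one zero in the spectrum, matching the 1 component.

[0, 1, 1, 1, 1, 1, 1, 8]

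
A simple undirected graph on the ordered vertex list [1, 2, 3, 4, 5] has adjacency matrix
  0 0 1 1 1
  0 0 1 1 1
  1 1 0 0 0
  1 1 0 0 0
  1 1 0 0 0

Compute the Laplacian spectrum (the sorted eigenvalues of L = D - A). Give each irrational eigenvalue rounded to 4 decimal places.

[0, 2, 2, 3, 5]

Each diagonal entry of L is the vertex degree and each off-diagonal entry is -1 where an edge is present, 0 otherwise; in the order [1, 2, 3, 4, 5] the diagonal is [3, 3, 2, 2, 2]. L is symmetric positive semidefinite, so every eigenvalue is real and nonnegative. The largest eigenvalue, 5, is at most the vertex count 5. By the matrix-tree theorem the graph has (1/5) * product of the nonzero eigenvalues = 12 spanning trees.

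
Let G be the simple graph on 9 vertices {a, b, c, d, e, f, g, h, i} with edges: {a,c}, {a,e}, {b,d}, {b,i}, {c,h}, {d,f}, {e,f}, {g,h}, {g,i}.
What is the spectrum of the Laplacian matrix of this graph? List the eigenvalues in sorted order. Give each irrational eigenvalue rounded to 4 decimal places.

Reading degrees in the order [a, b, c, d, e, f, g, h, i] gives [2, 2, 2, 2, 2, 2, 2, 2, 2]; set D = diag(2, 2, 2, 2, 2, 2, 2, 2, 2) and form L = D - A. Diagonalising L (or applying a numerical eigensolver to the 9x9 matrix) gives the spectrum above. The single zero eigenvalue shows the graph is connected. There is one zero in the spectrum, matching the 1 component.

[0, 0.4679, 0.4679, 1.6527, 1.6527, 3, 3, 3.8794, 3.8794]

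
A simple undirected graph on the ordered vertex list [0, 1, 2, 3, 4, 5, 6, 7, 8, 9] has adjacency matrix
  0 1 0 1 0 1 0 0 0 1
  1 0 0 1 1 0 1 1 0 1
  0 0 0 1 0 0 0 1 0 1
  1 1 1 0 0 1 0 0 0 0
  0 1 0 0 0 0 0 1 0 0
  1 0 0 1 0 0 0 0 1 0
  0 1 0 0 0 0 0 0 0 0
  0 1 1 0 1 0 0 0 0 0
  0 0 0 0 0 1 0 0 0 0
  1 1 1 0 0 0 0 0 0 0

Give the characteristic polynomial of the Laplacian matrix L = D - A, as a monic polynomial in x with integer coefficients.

x^10 - 30x^9 + 380x^8 - 2656x^7 + 11226x^6 - 29544x^5 + 47984x^4 - 45884x^3 + 23161x^2 - 4640x

Each diagonal entry of L is the vertex degree and each off-diagonal entry is -1 where an edge is present, 0 otherwise; in the order [0, 1, 2, 3, 4, 5, 6, 7, 8, 9] the diagonal is [4, 6, 3, 4, 2, 3, 1, 3, 1, 3]. L has integer entries, so p(x) = det(xI - L) has integer coefficients. Expanding the determinant yields x^10 - 30x^9 + 380x^8 - 2656x^7 + 11226x^6 - 29544x^5 + 47984x^4 - 45884x^3 + 23161x^2 - 4640x. Since p(0) = det(-L) = 0, x divides p(x).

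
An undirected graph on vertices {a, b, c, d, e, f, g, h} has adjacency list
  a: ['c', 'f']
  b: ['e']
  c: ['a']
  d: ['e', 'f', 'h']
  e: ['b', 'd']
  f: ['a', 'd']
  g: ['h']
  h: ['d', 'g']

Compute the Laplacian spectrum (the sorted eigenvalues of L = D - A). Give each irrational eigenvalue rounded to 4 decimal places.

[0, 0.2434, 0.3820, 1.1798, 2, 2.6180, 3.1386, 4.4383]

Reading degrees in the order [a, b, c, d, e, f, g, h] gives [2, 1, 1, 3, 2, 2, 1, 2]; set D = diag(2, 1, 1, 3, 2, 2, 1, 2) and form L = D - A. The multiplicity of 0 as a Laplacian eigenvalue equals the number of connected components.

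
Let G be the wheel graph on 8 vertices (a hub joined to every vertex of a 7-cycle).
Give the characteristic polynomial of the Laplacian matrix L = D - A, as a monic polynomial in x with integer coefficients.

The graph has 8 vertices and degree multiset [7, 3, 3, 3, 3, 3, 3, 3]; D is the diagonal matrix of degrees and L = D - A. L has integer entries, so p(x) = det(xI - L) has integer coefficients. Expanding the determinant yields x^8 - 28x^7 + 322x^6 - 1974x^5 + 6965x^4 - 14126x^3 + 15225x^2 - 6728x. The constant term is 0 because L is singular (the all-ones vector lies in its kernel). There is one zero in the spectrum, matching the 1 component.

x^8 - 28x^7 + 322x^6 - 1974x^5 + 6965x^4 - 14126x^3 + 15225x^2 - 6728x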